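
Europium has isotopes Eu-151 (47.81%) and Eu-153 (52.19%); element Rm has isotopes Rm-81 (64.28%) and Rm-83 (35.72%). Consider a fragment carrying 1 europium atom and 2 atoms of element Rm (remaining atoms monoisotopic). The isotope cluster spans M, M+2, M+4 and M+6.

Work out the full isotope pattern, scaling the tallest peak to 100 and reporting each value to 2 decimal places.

45.39 : 100.00 : 69.09 : 15.30

Europium pattern (n=1): 0.4781 : 0.5219
Element Rm pattern (n=2): 0.41319184 : 0.45921632 : 0.12759184
Convolve the two distributions (both contribute in 2-u steps):
  M: 0.4781×0.41319184 = 0.197547
  M+2: 0.4781×0.45921632 + 0.5219×0.41319184 = 0.435196
  M+4: 0.4781×0.12759184 + 0.5219×0.45921632 = 0.300667
  M+6: 0.5219×0.12759184 = 0.066590
Scale to base peak (0.435196) = 100: 45.39 : 100.00 : 69.09 : 15.30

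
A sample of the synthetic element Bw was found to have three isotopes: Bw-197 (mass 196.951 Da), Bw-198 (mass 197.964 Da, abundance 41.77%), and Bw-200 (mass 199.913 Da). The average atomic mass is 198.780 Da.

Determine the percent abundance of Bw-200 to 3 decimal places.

The remaining 58.23% is split between Bw-197 (fraction x) and Bw-200 (fraction 0.5823 − x).
Substituting: 196.951x + 199.913(0.5823 − x) = 116.0904372
(196.951 − 199.913)x = -0.3189027  ⇒  x = 0.10766, y = 0.47464
Bw-197: 10.766%, Bw-200: 47.464%.

47.464%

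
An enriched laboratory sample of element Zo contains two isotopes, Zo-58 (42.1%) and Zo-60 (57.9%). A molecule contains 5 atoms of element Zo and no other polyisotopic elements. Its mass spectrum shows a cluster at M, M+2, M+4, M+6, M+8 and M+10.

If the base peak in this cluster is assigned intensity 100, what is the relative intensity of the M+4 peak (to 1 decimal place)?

72.7

Binomial terms of (0.421 + 0.579)^5: M 0.0132, M+2 0.0909, M+4 0.2502, M+6 0.3440, M+8 0.2366, M+10 0.0651 → M+6 is the base peak.
P(M+6) = C(5,3) × 0.421^2 × 0.579^3 = 10 × 0.177241 × 0.19410454 = 0.344033 (base)
P(M+4) = C(5,2) × 0.421^3 × 0.579^2 = 10 × 0.07461846 × 0.335241 = 0.250152
Relative intensity = 0.250152 / 0.344033 × 100 = 72.7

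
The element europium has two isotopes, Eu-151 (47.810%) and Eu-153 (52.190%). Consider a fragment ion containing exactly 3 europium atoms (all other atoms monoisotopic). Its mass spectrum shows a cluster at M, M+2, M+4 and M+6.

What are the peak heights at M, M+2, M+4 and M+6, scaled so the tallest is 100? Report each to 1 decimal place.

Expanding (0.47810 + 0.52190)^3:
P(M) = 0.47810^3 = 0.109284
P(M+2) = 3 × 0.47810^2 × 0.52190^1 = 0.357887
P(M+4) = 3 × 0.47810^1 × 0.52190^2 = 0.390674
P(M+6) = 0.52190^3 = 0.142155
The M+4 peak is largest (0.390674); scaling to 100 gives 28.0 : 91.6 : 100.0 : 36.4.

28.0 : 91.6 : 100.0 : 36.4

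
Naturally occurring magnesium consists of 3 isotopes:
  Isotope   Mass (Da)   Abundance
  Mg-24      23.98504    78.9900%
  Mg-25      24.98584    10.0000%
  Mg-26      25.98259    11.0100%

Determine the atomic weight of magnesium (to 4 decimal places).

Average mass = Σ (abundance × isotope mass) = 0.789900 × 23.98504 + 0.100000 × 24.98584 + 0.110100 × 25.98259
= 18.945783 + 2.498584 + 2.860683 = 24.305050 Da

24.3051 Da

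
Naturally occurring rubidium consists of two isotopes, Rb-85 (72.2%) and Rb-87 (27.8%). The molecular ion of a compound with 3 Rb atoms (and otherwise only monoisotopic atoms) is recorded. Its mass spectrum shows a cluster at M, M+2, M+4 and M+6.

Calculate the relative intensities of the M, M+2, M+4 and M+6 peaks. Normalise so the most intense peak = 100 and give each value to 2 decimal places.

Each Rb atom is independently Rb-85 (p = 0.722) or Rb-87 (q = 0.278); the cluster is the binomial expansion (p + q)^3.
P(M) = 0.722^3 = 0.376367
P(M+2) = 3 × 0.722^2 × 0.278^1 = 0.434751
P(M+4) = 3 × 0.722^1 × 0.278^2 = 0.167397
P(M+6) = 0.278^3 = 0.021485
The M+2 peak is largest (0.434751); scaling to 100 gives 86.57 : 100.00 : 38.50 : 4.94.

86.57 : 100.00 : 38.50 : 4.94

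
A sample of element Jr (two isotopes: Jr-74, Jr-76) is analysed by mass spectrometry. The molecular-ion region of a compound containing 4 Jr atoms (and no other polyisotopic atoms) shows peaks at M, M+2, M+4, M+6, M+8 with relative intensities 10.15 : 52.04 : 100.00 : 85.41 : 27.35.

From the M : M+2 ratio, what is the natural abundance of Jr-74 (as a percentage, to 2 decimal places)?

Write p for the Jr-74 fraction. I(M+2)/I(M) = [C(4,1)·p^3·(1−p)] / p^4 = 4·(1−p)/p = 52.04/10.15 = 5.1271
(1−p)/p = 5.1271/4 = 1.2818  ⇒  p = 1/(1 + 1.2818) = 0.4383
Jr-74: 43.83%, Jr-76: 56.17%.

43.83%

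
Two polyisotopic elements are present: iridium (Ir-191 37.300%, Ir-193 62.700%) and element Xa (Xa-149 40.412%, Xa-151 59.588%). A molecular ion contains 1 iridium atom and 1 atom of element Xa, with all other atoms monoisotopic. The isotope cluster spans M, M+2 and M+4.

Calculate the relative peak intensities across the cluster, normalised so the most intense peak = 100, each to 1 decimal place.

Iridium pattern (n=1): 0.3730 : 0.6270
Element Xa pattern (n=1): 0.40412 : 0.59588
Convolve the two distributions (both contribute in 2-u steps):
  M: 0.3730×0.40412 = 0.150737
  M+2: 0.3730×0.59588 + 0.6270×0.40412 = 0.475646
  M+4: 0.6270×0.59588 = 0.373617
Scale to base peak (0.475646) = 100: 31.7 : 100.0 : 78.5

31.7 : 100.0 : 78.5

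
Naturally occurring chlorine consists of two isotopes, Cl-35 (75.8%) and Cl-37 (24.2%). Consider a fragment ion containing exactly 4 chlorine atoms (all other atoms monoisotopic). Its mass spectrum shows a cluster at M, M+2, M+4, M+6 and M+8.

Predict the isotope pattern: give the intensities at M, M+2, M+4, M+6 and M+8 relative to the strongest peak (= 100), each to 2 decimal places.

78.31 : 100.00 : 47.89 : 10.19 : 0.81

Expanding (0.758 + 0.242)^4:
P(M) = 0.758^4 = 0.330124
P(M+2) = 4 × 0.758^3 × 0.242^1 = 0.421583
P(M+4) = 6 × 0.758^2 × 0.242^2 = 0.201893
P(M+6) = 4 × 0.758^1 × 0.242^3 = 0.042971
P(M+8) = 0.242^4 = 0.003430
The M+2 peak is largest (0.421583); scaling to 100 gives 78.31 : 100.00 : 47.89 : 10.19 : 0.81.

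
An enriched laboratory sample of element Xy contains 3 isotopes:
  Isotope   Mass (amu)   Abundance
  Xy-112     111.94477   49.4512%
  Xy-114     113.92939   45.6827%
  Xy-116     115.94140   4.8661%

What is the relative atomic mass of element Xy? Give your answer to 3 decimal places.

113.046 amu

Average mass = Σ (abundance × isotope mass) = 0.494512 × 111.94477 + 0.456827 × 113.92939 + 0.048661 × 115.94140
= 55.358032 + 52.046021 + 5.641824 = 113.045877 amu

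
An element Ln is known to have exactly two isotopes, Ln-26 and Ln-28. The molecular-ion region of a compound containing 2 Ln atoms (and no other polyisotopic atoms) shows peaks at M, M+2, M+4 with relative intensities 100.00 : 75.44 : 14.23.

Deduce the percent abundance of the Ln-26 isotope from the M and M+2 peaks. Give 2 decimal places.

72.61%

Write p for the Ln-26 fraction. I(M+2)/I(M) = [C(2,1)·p^1·(1−p)] / p^2 = 2·(1−p)/p = 75.44/100.00 = 0.7544
(1−p)/p = 0.7544/2 = 0.3772  ⇒  p = 1/(1 + 0.3772) = 0.7261
Ln-26: 72.61%, Ln-28: 27.39%.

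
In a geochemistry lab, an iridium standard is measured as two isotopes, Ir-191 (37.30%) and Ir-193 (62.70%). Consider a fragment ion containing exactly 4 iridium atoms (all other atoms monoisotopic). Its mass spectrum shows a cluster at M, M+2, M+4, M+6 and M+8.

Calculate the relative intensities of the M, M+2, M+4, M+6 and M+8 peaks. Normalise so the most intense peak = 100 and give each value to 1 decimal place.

Each Ir atom is independently Ir-191 (p = 0.3730) or Ir-193 (q = 0.6270); the cluster is the binomial expansion (p + q)^4.
P(M) = 0.3730^4 = 0.019357
P(M+2) = 4 × 0.3730^3 × 0.6270^1 = 0.130153
P(M+4) = 6 × 0.3730^2 × 0.6270^2 = 0.328174
P(M+6) = 4 × 0.3730^1 × 0.6270^3 = 0.367766
P(M+8) = 0.6270^4 = 0.154550
The M+6 peak is largest (0.367766); scaling to 100 gives 5.3 : 35.4 : 89.2 : 100.0 : 42.0.

5.3 : 35.4 : 89.2 : 100.0 : 42.0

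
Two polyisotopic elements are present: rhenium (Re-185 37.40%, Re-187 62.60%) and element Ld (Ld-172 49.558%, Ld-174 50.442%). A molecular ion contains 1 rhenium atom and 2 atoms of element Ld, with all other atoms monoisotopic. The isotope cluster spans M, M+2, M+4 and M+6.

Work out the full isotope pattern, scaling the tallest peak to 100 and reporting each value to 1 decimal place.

Rhenium pattern (n=1): 0.3740 : 0.6260
Element Ld pattern (n=2): 0.24559954 : 0.49996093 : 0.25443954
Convolve the two distributions (both contribute in 2-u steps):
  M: 0.3740×0.24559954 = 0.091854
  M+2: 0.3740×0.49996093 + 0.6260×0.24559954 = 0.340731
  M+4: 0.3740×0.25443954 + 0.6260×0.49996093 = 0.408136
  M+6: 0.6260×0.25443954 = 0.159279
Scale to base peak (0.408136) = 100: 22.5 : 83.5 : 100.0 : 39.0

22.5 : 83.5 : 100.0 : 39.0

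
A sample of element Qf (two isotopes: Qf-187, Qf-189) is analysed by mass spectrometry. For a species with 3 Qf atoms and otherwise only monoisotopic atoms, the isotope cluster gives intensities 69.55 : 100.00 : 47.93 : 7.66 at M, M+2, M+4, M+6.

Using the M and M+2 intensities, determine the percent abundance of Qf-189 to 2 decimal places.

If p is the fraction of Qf that is Qf-187, then I(M+2)/I(M) = [C(3,1)·p^2·(1−p)] / p^3 = 3·(1−p)/p = 100.00/69.55 = 1.4378
(1−p)/p = 1.4378/3 = 0.4793  ⇒  p = 1/(1 + 0.4793) = 0.6760
Qf-187: 67.60%, Qf-189: 32.40%.

32.40%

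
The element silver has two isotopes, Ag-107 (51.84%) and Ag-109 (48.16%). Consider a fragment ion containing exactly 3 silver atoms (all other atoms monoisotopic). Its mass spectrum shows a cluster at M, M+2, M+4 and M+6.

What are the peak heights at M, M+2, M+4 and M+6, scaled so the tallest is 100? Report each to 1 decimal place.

Each Ag atom is independently Ag-107 (p = 0.5184) or Ag-109 (q = 0.4816); the cluster is the binomial expansion (p + q)^3.
P(M) = 0.5184^3 = 0.139314
P(M+2) = 3 × 0.5184^2 × 0.4816^1 = 0.388273
P(M+4) = 3 × 0.5184^1 × 0.4816^2 = 0.360711
P(M+6) = 0.4816^3 = 0.111702
The M+2 peak is largest (0.388273); scaling to 100 gives 35.9 : 100.0 : 92.9 : 28.8.

35.9 : 100.0 : 92.9 : 28.8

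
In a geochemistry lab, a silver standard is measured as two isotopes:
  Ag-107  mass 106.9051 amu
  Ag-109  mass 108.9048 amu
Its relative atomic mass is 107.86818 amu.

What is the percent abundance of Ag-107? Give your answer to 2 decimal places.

51.84%

Writing the weighted mean with unknown fraction x of Ag-107:
106.9051·x + 108.9048·(1 − x) = 107.86818
(106.9051 − 108.9048)·x = 107.86818 − 108.9048
x = -1.03662 / -1.9997 = 0.51839 → 51.84% Ag-107, 48.16% Ag-109.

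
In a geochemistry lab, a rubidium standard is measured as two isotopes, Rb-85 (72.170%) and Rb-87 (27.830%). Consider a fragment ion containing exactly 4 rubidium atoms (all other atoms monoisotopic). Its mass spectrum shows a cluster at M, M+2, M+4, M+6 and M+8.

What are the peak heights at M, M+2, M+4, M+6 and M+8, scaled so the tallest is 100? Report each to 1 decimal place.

64.8 : 100.0 : 57.8 : 14.9 : 1.4

The 4 Rb atoms are independent, so intensities follow the terms of (0.72170 + 0.27830)^4.
P(M) = 0.72170^4 = 0.271286
P(M+2) = 4 × 0.72170^3 × 0.27830^1 = 0.418450
P(M+4) = 6 × 0.72170^2 × 0.27830^2 = 0.242042
P(M+6) = 4 × 0.72170^1 × 0.27830^3 = 0.062224
P(M+8) = 0.27830^4 = 0.005999
The M+2 peak is largest (0.418450); scaling to 100 gives 64.8 : 100.0 : 57.8 : 14.9 : 1.4.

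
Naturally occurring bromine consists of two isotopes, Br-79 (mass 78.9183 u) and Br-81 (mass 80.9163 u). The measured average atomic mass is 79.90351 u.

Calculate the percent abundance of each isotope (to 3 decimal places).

Br-79: 50.690%, Br-81: 49.310%

With x = fraction of Br-79 (so Br-81 is 1 − x):
78.9183·x + 80.9163·(1 − x) = 79.90351
(78.9183 − 80.9163)·x = 79.90351 − 80.9163
x = -1.01279 / -1.9980 = 0.50690 → 50.690% Br-79, 49.310% Br-81.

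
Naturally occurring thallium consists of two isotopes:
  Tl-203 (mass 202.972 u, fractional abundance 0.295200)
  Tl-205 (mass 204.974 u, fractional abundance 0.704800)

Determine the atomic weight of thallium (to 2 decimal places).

204.38 u

Weight each isotope mass by its fractional abundance: 0.295200 × 202.972 + 0.704800 × 204.974
= 59.9173 + 144.4657 = 204.3830 u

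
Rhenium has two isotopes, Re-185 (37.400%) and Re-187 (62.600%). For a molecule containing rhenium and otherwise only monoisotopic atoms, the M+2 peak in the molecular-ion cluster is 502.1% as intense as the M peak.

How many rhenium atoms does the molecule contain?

3

For n independent Re atoms, I(M+2)/I(M) = n · (abundance Re-187) / (abundance Re-185) = n · 0.62600/0.37400.
n = 5.021 × 0.37400/0.62600 = 3.00 ≈ 3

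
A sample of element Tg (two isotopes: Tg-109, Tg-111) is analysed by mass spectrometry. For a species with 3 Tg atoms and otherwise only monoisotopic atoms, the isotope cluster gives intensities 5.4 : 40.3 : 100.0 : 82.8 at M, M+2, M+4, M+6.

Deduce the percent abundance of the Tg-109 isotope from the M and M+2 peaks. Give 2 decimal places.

Write p for the Tg-109 fraction. I(M+2)/I(M) = [C(3,1)·p^2·(1−p)] / p^3 = 3·(1−p)/p = 40.3/5.4 = 7.4630
(1−p)/p = 7.4630/3 = 2.4877  ⇒  p = 1/(1 + 2.4877) = 0.2867
Tg-109: 28.67%, Tg-111: 71.33%.

28.67%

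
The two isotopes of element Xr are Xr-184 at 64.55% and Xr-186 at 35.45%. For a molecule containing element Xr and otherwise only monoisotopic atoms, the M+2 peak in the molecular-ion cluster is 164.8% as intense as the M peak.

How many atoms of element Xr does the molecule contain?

3

The M+2/M ratio from n Xr atoms is n · q/p = n · 0.3545/0.6455.
n = 1.648 × 0.6455/0.3545 = 3.00 ≈ 3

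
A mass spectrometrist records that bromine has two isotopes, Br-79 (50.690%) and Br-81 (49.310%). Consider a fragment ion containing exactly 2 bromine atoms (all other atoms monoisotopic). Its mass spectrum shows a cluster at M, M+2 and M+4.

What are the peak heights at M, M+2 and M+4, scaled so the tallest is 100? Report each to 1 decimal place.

The 2 Br atoms are independent, so intensities follow the terms of (0.50690 + 0.49310)^2.
P(M) = 0.50690^2 = 0.256948
P(M+2) = 2 × 0.50690^1 × 0.49310^1 = 0.499905
P(M+4) = 0.49310^2 = 0.243148
The M+2 peak is largest (0.499905); scaling to 100 gives 51.4 : 100.0 : 48.6.

51.4 : 100.0 : 48.6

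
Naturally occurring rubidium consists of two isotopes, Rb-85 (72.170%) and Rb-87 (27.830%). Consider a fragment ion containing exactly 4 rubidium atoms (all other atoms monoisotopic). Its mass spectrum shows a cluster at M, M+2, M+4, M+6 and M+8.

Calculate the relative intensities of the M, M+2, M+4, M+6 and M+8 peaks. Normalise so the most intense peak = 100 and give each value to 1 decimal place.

The 4 Rb atoms are independent, so intensities follow the terms of (0.72170 + 0.27830)^4.
P(M) = 0.72170^4 = 0.271286
P(M+2) = 4 × 0.72170^3 × 0.27830^1 = 0.418450
P(M+4) = 6 × 0.72170^2 × 0.27830^2 = 0.242042
P(M+6) = 4 × 0.72170^1 × 0.27830^3 = 0.062224
P(M+8) = 0.27830^4 = 0.005999
The M+2 peak is largest (0.418450); scaling to 100 gives 64.8 : 100.0 : 57.8 : 14.9 : 1.4.

64.8 : 100.0 : 57.8 : 14.9 : 1.4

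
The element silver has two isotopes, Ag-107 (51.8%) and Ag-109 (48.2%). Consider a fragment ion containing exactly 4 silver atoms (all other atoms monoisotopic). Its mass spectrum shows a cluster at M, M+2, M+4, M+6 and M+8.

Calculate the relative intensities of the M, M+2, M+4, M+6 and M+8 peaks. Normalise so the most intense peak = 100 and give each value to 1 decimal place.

The 4 Ag atoms are independent, so intensities follow the terms of (0.518 + 0.482)^4.
P(M) = 0.518^4 = 0.071998
P(M+2) = 4 × 0.518^3 × 0.482^1 = 0.267976
P(M+4) = 6 × 0.518^2 × 0.482^2 = 0.374029
P(M+6) = 4 × 0.518^1 × 0.482^3 = 0.232023
P(M+8) = 0.482^4 = 0.053974
The M+4 peak is largest (0.374029); scaling to 100 gives 19.2 : 71.6 : 100.0 : 62.0 : 14.4.

19.2 : 71.6 : 100.0 : 62.0 : 14.4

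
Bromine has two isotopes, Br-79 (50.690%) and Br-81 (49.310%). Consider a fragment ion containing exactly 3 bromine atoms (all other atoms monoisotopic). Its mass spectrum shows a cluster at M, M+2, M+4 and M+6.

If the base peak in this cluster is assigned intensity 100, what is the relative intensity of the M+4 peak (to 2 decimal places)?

(0.50690 + 0.49310)^3 gives M 0.1302, M+2 0.3801, M+4 0.3698, M+6 0.1199; the largest is M+2.
P(M+2) = C(3,1) × 0.50690^2 × 0.49310^1 = 3 × 0.25694761 × 0.4931 = 0.380103 (base)
P(M+4) = C(3,2) × 0.50690^1 × 0.49310^2 = 3 × 0.5069 × 0.24314761 = 0.369755
Relative intensity = 0.369755 / 0.380103 × 100 = 97.28

97.28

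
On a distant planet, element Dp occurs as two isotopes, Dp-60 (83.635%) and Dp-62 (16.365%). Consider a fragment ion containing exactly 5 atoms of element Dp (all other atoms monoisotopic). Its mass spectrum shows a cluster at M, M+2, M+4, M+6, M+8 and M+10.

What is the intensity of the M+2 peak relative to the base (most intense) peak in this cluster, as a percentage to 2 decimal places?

Binomial terms of (0.83635 + 0.16365)^5: M 0.4092, M+2 0.4003, M+4 0.1567, M+6 0.0307, M+8 0.0030, M+10 0.0001 → M is the base peak.
P(M) = C(5,0) × 0.83635^5 × 0.16365^0 = 1 × 0.40920441 × 1.0000 = 0.409204 (base)
P(M+2) = C(5,1) × 0.83635^4 × 0.16365^1 = 5 × 0.48927412 × 0.16365 = 0.400349
Relative intensity = 0.400349 / 0.409204 × 100 = 97.84

97.84%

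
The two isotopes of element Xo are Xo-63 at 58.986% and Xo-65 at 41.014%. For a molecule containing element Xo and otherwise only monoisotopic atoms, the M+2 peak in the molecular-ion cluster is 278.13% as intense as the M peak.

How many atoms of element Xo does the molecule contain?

4

The M+2/M ratio from n Xo atoms is n · q/p = n · 0.41014/0.58986.
n = 2.7813 × 0.58986/0.41014 = 4.00 ≈ 4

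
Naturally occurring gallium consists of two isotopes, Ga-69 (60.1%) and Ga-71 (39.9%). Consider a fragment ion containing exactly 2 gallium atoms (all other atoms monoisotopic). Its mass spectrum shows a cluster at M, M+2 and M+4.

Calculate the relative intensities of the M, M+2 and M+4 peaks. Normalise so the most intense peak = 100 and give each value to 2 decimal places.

Each Ga atom is independently Ga-69 (p = 0.601) or Ga-71 (q = 0.399); the cluster is the binomial expansion (p + q)^2.
P(M) = 0.601^2 = 0.361201
P(M+2) = 2 × 0.601^1 × 0.399^1 = 0.479598
P(M+4) = 0.399^2 = 0.159201
The M+2 peak is largest (0.479598); scaling to 100 gives 75.31 : 100.00 : 33.19.

75.31 : 100.00 : 33.19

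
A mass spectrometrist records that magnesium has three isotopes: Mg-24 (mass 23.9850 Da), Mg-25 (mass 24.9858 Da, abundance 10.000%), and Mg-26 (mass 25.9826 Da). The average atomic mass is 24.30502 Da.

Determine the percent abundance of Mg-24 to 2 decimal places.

78.99%

Let x and y be the fractions of Mg-24 and Mg-26. Then x + y = 1 − 0.10000 = 0.90000 and 23.9850x + 25.9826y = 24.30502 − 0.10000×24.9858 = 21.80644.
Substituting: 23.9850x + 25.9826(0.90000 − x) = 21.80644
(23.9850 − 25.9826)x = -1.5779  ⇒  x = 0.78990, y = 0.11010
Mg-24: 78.99%, Mg-26: 11.01%.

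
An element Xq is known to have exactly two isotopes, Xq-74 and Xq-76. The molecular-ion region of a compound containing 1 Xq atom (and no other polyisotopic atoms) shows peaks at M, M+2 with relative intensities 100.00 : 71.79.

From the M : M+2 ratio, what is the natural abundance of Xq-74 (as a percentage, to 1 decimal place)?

58.2%

If p is the fraction of Xq that is Xq-74, then I(M+2)/I(M) = [C(1,1)·p^0·(1−p)] / p^1 = 1·(1−p)/p = 71.79/100.00 = 0.7179
(1−p)/p = 0.7179/1 = 0.7179  ⇒  p = 1/(1 + 0.7179) = 0.5821
Xq-74: 58.2%, Xq-76: 41.8%.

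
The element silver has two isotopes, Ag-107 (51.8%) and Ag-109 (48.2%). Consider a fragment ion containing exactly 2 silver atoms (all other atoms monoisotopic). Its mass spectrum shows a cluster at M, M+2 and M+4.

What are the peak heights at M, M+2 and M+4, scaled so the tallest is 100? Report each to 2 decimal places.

Each Ag atom is independently Ag-107 (p = 0.518) or Ag-109 (q = 0.482); the cluster is the binomial expansion (p + q)^2.
P(M) = 0.518^2 = 0.268324
P(M+2) = 2 × 0.518^1 × 0.482^1 = 0.499352
P(M+4) = 0.482^2 = 0.232324
The M+2 peak is largest (0.499352); scaling to 100 gives 53.73 : 100.00 : 46.53.

53.73 : 100.00 : 46.53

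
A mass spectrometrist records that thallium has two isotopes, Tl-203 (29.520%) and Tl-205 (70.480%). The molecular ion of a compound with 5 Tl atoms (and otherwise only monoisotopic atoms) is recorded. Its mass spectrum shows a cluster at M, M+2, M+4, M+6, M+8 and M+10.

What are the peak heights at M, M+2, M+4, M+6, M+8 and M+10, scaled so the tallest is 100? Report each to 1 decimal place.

0.6 : 7.3 : 35.1 : 83.8 : 100.0 : 47.8

The 5 Tl atoms are independent, so intensities follow the terms of (0.29520 + 0.70480)^5.
P(M) = 0.29520^5 = 0.002242
P(M+2) = 5 × 0.29520^4 × 0.70480^1 = 0.026761
P(M+4) = 10 × 0.29520^3 × 0.70480^2 = 0.127785
P(M+6) = 10 × 0.29520^2 × 0.70480^3 = 0.305092
P(M+8) = 5 × 0.29520^1 × 0.70480^4 = 0.364208
P(M+10) = 0.70480^5 = 0.173912
The M+8 peak is largest (0.364208); scaling to 100 gives 0.6 : 7.3 : 35.1 : 83.8 : 100.0 : 47.8.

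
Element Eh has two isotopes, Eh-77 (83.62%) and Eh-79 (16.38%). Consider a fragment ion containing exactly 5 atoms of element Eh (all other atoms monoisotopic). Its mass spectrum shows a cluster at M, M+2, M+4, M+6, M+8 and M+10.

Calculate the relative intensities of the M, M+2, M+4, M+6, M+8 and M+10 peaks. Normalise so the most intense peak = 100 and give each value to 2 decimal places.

100.00 : 97.94 : 38.37 : 7.52 : 0.74 : 0.03

Each Eh atom is independently Eh-77 (p = 0.8362) or Eh-79 (q = 0.1638); the cluster is the binomial expansion (p + q)^5.
P(M) = 0.8362^5 = 0.408838
P(M+2) = 5 × 0.8362^4 × 0.1638^1 = 0.400428
P(M+4) = 10 × 0.8362^3 × 0.1638^2 = 0.156877
P(M+6) = 10 × 0.8362^2 × 0.1638^3 = 0.030730
P(M+8) = 5 × 0.8362^1 × 0.1638^4 = 0.003010
P(M+10) = 0.1638^5 = 0.000118
The M peak is largest (0.408838); scaling to 100 gives 100.00 : 97.94 : 38.37 : 7.52 : 0.74 : 0.03.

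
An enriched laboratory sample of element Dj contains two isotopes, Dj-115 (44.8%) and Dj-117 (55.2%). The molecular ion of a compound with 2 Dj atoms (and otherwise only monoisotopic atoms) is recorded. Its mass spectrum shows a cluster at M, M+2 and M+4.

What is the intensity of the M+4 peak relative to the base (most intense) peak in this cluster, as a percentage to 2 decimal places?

61.61%

Term probabilities: M 0.2007, M+2 0.4946, M+4 0.3047. Base peak = M+2.
P(M+2) = C(2,1) × 0.448^1 × 0.552^1 = 2 × 0.4480 × 0.5520 = 0.494592 (base)
P(M+4) = C(2,2) × 0.448^0 × 0.552^2 = 1 × 1.0000 × 0.304704 = 0.304704
Relative intensity = 0.304704 / 0.494592 × 100 = 61.61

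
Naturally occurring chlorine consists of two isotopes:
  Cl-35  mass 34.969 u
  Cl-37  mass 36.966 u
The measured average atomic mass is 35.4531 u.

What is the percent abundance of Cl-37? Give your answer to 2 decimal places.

24.24%

Writing the weighted mean with unknown fraction x of Cl-35:
34.969·x + 36.966·(1 − x) = 35.4531
(34.969 − 36.966)·x = 35.4531 − 36.966
x = -1.5129 / -1.997 = 0.75759 → 75.76% Cl-35, 24.24% Cl-37.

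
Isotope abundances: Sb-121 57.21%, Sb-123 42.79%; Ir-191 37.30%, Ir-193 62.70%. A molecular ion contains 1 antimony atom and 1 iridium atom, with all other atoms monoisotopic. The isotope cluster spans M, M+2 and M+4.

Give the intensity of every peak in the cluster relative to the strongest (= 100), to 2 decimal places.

Antimony pattern (n=1): 0.5721 : 0.4279
Iridium pattern (n=1): 0.3730 : 0.6270
Convolve the two distributions (both contribute in 2-u steps):
  M: 0.5721×0.3730 = 0.213393
  M+2: 0.5721×0.6270 + 0.4279×0.3730 = 0.518313
  M+4: 0.4279×0.6270 = 0.268293
Scale to base peak (0.518313) = 100: 41.17 : 100.00 : 51.76

41.17 : 100.00 : 51.76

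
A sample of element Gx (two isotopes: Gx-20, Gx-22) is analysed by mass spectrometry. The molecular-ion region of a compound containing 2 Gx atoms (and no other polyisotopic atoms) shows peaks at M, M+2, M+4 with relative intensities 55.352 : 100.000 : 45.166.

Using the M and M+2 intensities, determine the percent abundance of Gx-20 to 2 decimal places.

Let p = fractional abundance of Gx-20. I(M+2)/I(M) = [C(2,1)·p^1·(1−p)] / p^2 = 2·(1−p)/p = 100.000/55.352 = 1.8066
(1−p)/p = 1.8066/2 = 0.9033  ⇒  p = 1/(1 + 0.9033) = 0.5254
Gx-20: 52.54%, Gx-22: 47.46%.

52.54%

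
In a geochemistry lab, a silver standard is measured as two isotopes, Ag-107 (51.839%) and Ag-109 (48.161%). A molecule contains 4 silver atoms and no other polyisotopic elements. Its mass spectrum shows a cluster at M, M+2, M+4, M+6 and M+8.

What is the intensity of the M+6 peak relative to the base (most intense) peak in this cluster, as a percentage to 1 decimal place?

61.9%

Term probabilities: M 0.0722, M+2 0.2684, M+4 0.3740, M+6 0.2316, M+8 0.0538. Base peak = M+4.
P(M+4) = C(4,2) × 0.51839^2 × 0.48161^2 = 6 × 0.26872819 × 0.23194819 = 0.373986 (base)
P(M+6) = C(4,3) × 0.51839^1 × 0.48161^3 = 4 × 0.51839 × 0.11170857 = 0.231634
Relative intensity = 0.231634 / 0.373986 × 100 = 61.9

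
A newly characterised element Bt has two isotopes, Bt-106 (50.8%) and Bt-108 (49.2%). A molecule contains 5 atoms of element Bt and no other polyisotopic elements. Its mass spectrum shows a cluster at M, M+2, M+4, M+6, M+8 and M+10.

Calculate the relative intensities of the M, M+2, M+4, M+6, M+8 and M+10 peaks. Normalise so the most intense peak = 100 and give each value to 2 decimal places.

Expanding (0.508 + 0.492)^5:
P(M) = 0.508^5 = 0.033831
P(M+2) = 5 × 0.508^4 × 0.492^1 = 0.163829
P(M+4) = 10 × 0.508^3 × 0.492^2 = 0.317337
P(M+6) = 10 × 0.508^2 × 0.492^3 = 0.307343
P(M+8) = 5 × 0.508^1 × 0.492^4 = 0.148831
P(M+10) = 0.492^5 = 0.028829
The M+4 peak is largest (0.317337); scaling to 100 gives 10.66 : 51.63 : 100.00 : 96.85 : 46.90 : 9.08.

10.66 : 51.63 : 100.00 : 96.85 : 46.90 : 9.08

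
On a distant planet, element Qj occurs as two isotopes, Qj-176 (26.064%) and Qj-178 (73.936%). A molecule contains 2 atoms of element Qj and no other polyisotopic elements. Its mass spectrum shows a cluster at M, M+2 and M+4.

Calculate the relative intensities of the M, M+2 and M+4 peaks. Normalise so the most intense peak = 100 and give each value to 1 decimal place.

Expanding (0.26064 + 0.73936)^2:
P(M) = 0.26064^2 = 0.067933
P(M+2) = 2 × 0.26064^1 × 0.73936^1 = 0.385414
P(M+4) = 0.73936^2 = 0.546653
The M+4 peak is largest (0.546653); scaling to 100 gives 12.4 : 70.5 : 100.0.

12.4 : 70.5 : 100.0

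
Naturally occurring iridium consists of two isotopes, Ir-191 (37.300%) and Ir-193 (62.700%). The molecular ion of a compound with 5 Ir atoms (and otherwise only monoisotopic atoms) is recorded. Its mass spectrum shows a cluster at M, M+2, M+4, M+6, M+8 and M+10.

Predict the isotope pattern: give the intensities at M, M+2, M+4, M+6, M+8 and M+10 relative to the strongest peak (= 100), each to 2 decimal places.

Expanding (0.37300 + 0.62700)^5:
P(M) = 0.37300^5 = 0.007220
P(M+2) = 5 × 0.37300^4 × 0.62700^1 = 0.060684
P(M+4) = 10 × 0.37300^3 × 0.62700^2 = 0.204015
P(M+6) = 10 × 0.37300^2 × 0.62700^3 = 0.342942
P(M+8) = 5 × 0.37300^1 × 0.62700^4 = 0.288237
P(M+10) = 0.62700^5 = 0.096903
The M+6 peak is largest (0.342942); scaling to 100 gives 2.11 : 17.70 : 59.49 : 100.00 : 84.05 : 28.26.

2.11 : 17.70 : 59.49 : 100.00 : 84.05 : 28.26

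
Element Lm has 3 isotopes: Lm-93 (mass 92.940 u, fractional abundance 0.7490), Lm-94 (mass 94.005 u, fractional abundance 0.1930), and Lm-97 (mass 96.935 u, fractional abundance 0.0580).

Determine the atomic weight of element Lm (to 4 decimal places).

Weight each isotope mass by its fractional abundance: 0.7490 × 92.940 + 0.1930 × 94.005 + 0.0580 × 96.935
= 69.61206 + 18.14297 + 5.62223 = 93.37726 u

93.3773 u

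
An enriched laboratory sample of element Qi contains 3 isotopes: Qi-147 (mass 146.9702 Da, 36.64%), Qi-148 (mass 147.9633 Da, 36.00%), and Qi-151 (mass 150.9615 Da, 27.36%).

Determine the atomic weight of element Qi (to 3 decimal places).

148.420 Da

Ar = Σ fᵢ·mᵢ = 0.3664 × 146.9702 + 0.3600 × 147.9633 + 0.2736 × 150.9615
= 53.84988 + 53.26679 + 41.30307 = 148.41974 Da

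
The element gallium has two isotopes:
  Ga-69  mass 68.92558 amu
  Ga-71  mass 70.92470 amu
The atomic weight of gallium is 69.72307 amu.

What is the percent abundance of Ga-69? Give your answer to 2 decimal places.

Let x be the fractional abundance of Ga-69; then Ga-71 has abundance 1 − x.
68.92558·x + 70.92470·(1 − x) = 69.72307
(68.92558 − 70.92470)·x = 69.72307 − 70.92470
x = -1.20163 / -1.99912 = 0.60108 → 60.11% Ga-69, 39.89% Ga-71.

60.11%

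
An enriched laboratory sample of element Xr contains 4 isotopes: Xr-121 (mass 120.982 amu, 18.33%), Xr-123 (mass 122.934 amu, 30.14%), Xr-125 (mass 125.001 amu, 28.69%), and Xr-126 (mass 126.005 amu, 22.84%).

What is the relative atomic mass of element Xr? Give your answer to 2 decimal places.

123.87 amu

Weight each isotope mass by its fractional abundance: 0.1833 × 120.982 + 0.3014 × 122.934 + 0.2869 × 125.001 + 0.2284 × 126.005
= 22.1760 + 37.0523 + 35.8628 + 28.7795 = 123.8706 amu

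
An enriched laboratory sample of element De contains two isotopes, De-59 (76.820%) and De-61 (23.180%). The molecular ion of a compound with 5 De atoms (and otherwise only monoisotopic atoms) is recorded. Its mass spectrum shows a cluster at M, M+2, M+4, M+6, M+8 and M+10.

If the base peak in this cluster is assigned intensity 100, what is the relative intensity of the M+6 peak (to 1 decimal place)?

Binomial terms of (0.76820 + 0.23180)^5: M 0.2675, M+2 0.4036, M+4 0.2436, M+6 0.0735, M+8 0.0111, M+10 0.0007 → M+2 is the base peak.
P(M+2) = C(5,1) × 0.76820^4 × 0.23180^1 = 5 × 0.34825488 × 0.2318 = 0.403627 (base)
P(M+6) = C(5,3) × 0.76820^2 × 0.23180^3 = 10 × 0.59013124 × 0.0124549 = 0.073500
Relative intensity = 0.073500 / 0.403627 × 100 = 18.2

18.2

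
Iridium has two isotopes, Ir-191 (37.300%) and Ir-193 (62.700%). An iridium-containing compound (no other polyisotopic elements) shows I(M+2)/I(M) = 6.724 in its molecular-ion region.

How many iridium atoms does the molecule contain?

With n Ir atoms, P(M+2)/P(M) = C(n,1)·p^(n−1)q / p^n = n·q/p = n · 0.62700/0.37300.
n = 6.724 × 0.37300/0.62700 = 4.00 ≈ 4

4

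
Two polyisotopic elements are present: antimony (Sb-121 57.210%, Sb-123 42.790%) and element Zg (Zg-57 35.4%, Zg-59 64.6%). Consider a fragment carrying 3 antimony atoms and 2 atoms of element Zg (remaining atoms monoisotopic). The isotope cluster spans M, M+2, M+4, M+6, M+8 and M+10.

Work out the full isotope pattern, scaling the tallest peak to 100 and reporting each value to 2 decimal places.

7.13 : 42.05 : 94.16 : 100.00 : 50.77 : 9.94

Antimony pattern (n=3): 0.18724742 : 0.42015297 : 0.3142518 : 0.07834781
Element Zg pattern (n=2): 0.125316 : 0.457368 : 0.417316
Convolve the two distributions (both contribute in 2-u steps):
  M: 0.18724742×0.125316 = 0.023465
  M+2: 0.18724742×0.457368 + 0.42015297×0.125316 = 0.138293
  M+4: 0.18724742×0.417316 + 0.42015297×0.457368 + 0.3142518×0.125316 = 0.309687
  M+6: 0.42015297×0.417316 + 0.3142518×0.457368 + 0.07834781×0.125316 = 0.328884
  M+8: 0.3142518×0.417316 + 0.07834781×0.457368 = 0.166976
  M+10: 0.07834781×0.417316 = 0.032696
Scale to base peak (0.328884) = 100: 7.13 : 42.05 : 94.16 : 100.00 : 50.77 : 9.94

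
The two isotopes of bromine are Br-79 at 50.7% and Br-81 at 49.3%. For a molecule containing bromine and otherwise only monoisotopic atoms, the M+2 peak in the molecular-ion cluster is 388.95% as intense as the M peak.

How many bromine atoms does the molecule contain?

The M+2/M ratio from n Br atoms is n · q/p = n · 0.493/0.507.
n = 3.8895 × 0.507/0.493 = 4.00 ≈ 4

4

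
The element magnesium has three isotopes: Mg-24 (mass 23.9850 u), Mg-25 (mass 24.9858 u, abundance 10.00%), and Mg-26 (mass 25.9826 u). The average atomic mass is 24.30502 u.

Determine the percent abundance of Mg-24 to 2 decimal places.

Let x and y be the fractions of Mg-24 and Mg-26. Then x + y = 1 − 0.1000 = 0.9000 and 23.9850x + 25.9826y = 24.30502 − 0.1000×24.9858 = 21.80644.
Substituting: 23.9850x + 25.9826(0.9000 − x) = 21.80644
(23.9850 − 25.9826)x = -1.5779  ⇒  x = 0.78990, y = 0.11010
Mg-24: 78.99%, Mg-26: 11.01%.

78.99%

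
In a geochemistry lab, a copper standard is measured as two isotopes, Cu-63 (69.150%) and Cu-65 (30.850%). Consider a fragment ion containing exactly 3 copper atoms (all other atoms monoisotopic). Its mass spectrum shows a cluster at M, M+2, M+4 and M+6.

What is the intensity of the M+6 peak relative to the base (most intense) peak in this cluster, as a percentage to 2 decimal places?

6.63%

Binomial terms of (0.69150 + 0.30850)^3: M 0.3307, M+2 0.4425, M+4 0.1974, M+6 0.0294 → M+2 is the base peak.
P(M+2) = C(3,1) × 0.69150^2 × 0.30850^1 = 3 × 0.47817225 × 0.3085 = 0.442548 (base)
P(M+6) = C(3,3) × 0.69150^0 × 0.30850^3 = 1 × 1.0000 × 0.02936064 = 0.029361
Relative intensity = 0.029361 / 0.442548 × 100 = 6.63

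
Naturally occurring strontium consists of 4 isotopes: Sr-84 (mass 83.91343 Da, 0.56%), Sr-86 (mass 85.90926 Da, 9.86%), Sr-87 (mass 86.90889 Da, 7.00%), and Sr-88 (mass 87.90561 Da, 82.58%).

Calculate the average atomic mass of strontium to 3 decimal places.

Ar = Σ fᵢ·mᵢ = 0.0056 × 83.91343 + 0.0986 × 85.90926 + 0.0700 × 86.90889 + 0.8258 × 87.90561
= 0.469915 + 8.470653 + 6.083622 + 72.592453 = 87.616643 Da

87.617 Da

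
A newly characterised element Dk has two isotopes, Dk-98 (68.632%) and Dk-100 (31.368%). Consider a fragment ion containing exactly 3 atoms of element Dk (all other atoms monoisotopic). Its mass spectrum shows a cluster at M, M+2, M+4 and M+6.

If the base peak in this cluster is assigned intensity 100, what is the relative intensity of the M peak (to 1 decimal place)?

72.9

Binomial terms of (0.68632 + 0.31368)^3: M 0.3233, M+2 0.4433, M+4 0.2026, M+6 0.0309 → M+2 is the base peak.
P(M+2) = C(3,1) × 0.68632^2 × 0.31368^1 = 3 × 0.47103514 × 0.31368 = 0.443263 (base)
P(M) = C(3,0) × 0.68632^3 × 0.31368^0 = 1 × 0.32328084 × 1.0000 = 0.323281
Relative intensity = 0.323281 / 0.443263 × 100 = 72.9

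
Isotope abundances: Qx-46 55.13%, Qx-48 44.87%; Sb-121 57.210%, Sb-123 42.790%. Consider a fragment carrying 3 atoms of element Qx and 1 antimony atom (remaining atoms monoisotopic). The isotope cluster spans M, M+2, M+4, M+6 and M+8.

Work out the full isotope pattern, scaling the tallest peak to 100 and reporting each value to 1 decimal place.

Element Qx pattern (n=3): 0.16755754 : 0.40912245 : 0.33298248 : 0.09033753
Antimony pattern (n=1): 0.5721 : 0.4279
Convolve the two distributions (both contribute in 2-u steps):
  M: 0.16755754×0.5721 = 0.095860
  M+2: 0.16755754×0.4279 + 0.40912245×0.5721 = 0.305757
  M+4: 0.40912245×0.4279 + 0.33298248×0.5721 = 0.365563
  M+6: 0.33298248×0.4279 + 0.09033753×0.5721 = 0.194165
  M+8: 0.09033753×0.4279 = 0.038655
Scale to base peak (0.365563) = 100: 26.2 : 83.6 : 100.0 : 53.1 : 10.6

26.2 : 83.6 : 100.0 : 53.1 : 10.6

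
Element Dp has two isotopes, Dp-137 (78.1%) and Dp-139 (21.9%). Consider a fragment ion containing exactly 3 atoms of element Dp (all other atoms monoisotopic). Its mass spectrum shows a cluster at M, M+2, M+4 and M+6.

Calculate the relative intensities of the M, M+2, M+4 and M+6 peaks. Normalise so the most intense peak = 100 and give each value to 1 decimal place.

100.0 : 84.1 : 23.6 : 2.2

Each Dp atom is independently Dp-137 (p = 0.781) or Dp-139 (q = 0.219); the cluster is the binomial expansion (p + q)^3.
P(M) = 0.781^3 = 0.476380
P(M+2) = 3 × 0.781^2 × 0.219^1 = 0.400744
P(M+4) = 3 × 0.781^1 × 0.219^2 = 0.112373
P(M+6) = 0.219^3 = 0.010503
The M peak is largest (0.476380); scaling to 100 gives 100.0 : 84.1 : 23.6 : 2.2.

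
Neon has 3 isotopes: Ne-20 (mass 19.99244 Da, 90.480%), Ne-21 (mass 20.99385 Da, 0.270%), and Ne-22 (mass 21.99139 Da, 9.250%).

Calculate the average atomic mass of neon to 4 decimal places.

Weight each isotope mass by its fractional abundance: 0.90480 × 19.99244 + 0.00270 × 20.99385 + 0.09250 × 21.99139
= 18.089160 + 0.056683 + 2.034204 = 20.180047 Da

20.1800 Da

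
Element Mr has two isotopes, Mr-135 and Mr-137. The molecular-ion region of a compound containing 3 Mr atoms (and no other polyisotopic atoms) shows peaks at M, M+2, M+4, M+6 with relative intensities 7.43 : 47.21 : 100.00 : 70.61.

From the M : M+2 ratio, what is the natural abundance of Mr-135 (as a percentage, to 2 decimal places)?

32.07%

Write p for the Mr-135 fraction. I(M+2)/I(M) = [C(3,1)·p^2·(1−p)] / p^3 = 3·(1−p)/p = 47.21/7.43 = 6.3540
(1−p)/p = 6.3540/3 = 2.1180  ⇒  p = 1/(1 + 2.1180) = 0.3207
Mr-135: 32.07%, Mr-137: 67.93%.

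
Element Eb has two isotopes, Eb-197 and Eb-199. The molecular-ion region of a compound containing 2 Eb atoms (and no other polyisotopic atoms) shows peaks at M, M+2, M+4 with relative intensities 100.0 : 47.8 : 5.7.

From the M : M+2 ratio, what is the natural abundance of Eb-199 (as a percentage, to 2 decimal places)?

Write p for the Eb-197 fraction. I(M+2)/I(M) = [C(2,1)·p^1·(1−p)] / p^2 = 2·(1−p)/p = 47.8/100.0 = 0.4780
(1−p)/p = 0.4780/2 = 0.2390  ⇒  p = 1/(1 + 0.2390) = 0.8071
Eb-197: 80.71%, Eb-199: 19.29%.

19.29%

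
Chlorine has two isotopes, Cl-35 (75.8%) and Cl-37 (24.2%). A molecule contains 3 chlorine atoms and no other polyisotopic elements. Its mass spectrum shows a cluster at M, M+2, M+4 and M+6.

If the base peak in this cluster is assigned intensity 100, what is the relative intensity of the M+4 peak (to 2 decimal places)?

30.58

Binomial terms of (0.758 + 0.242)^3: M 0.4355, M+2 0.4171, M+4 0.1332, M+6 0.0142 → M is the base peak.
P(M) = C(3,0) × 0.758^3 × 0.242^0 = 1 × 0.43551951 × 1.0000 = 0.435520 (base)
P(M+4) = C(3,2) × 0.758^1 × 0.242^2 = 3 × 0.7580 × 0.058564 = 0.133175
Relative intensity = 0.133175 / 0.435520 × 100 = 30.58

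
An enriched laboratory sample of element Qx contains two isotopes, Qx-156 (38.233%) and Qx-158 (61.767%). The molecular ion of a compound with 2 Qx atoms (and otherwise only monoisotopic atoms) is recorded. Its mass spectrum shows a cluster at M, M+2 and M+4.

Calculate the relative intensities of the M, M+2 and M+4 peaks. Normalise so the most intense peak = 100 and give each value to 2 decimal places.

30.95 : 100.00 : 80.78

Expanding (0.38233 + 0.61767)^2:
P(M) = 0.38233^2 = 0.146176
P(M+2) = 2 × 0.38233^1 × 0.61767^1 = 0.472308
P(M+4) = 0.61767^2 = 0.381516
The M+2 peak is largest (0.472308); scaling to 100 gives 30.95 : 100.00 : 80.78.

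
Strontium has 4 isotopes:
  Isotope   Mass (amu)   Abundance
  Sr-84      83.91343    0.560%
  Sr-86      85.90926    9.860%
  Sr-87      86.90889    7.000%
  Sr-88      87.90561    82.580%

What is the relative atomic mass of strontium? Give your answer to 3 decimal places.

87.617 amu

The abundance-weighted mean is 0.00560 × 83.91343 + 0.09860 × 85.90926 + 0.07000 × 86.90889 + 0.82580 × 87.90561
= 0.469915 + 8.470653 + 6.083622 + 72.592453 = 87.616643 amu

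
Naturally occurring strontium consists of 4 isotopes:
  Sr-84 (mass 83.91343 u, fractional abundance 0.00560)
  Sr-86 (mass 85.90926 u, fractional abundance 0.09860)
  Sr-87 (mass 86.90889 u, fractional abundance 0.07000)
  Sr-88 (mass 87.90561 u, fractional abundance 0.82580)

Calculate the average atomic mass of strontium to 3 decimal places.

Weight each isotope mass by its fractional abundance: 0.00560 × 83.91343 + 0.09860 × 85.90926 + 0.07000 × 86.90889 + 0.82580 × 87.90561
= 0.469915 + 8.470653 + 6.083622 + 72.592453 = 87.616643 u

87.617 u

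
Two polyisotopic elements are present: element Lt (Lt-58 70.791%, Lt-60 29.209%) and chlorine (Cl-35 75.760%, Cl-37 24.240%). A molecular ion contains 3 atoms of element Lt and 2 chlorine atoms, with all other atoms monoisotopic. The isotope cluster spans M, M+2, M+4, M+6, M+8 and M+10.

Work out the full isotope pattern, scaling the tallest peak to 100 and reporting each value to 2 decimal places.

53.26 : 100.00 : 74.84 : 27.89 : 5.18 : 0.38

Element Lt pattern (n=3): 0.35475959 : 0.43913094 : 0.18118936 : 0.02492012
Chlorine pattern (n=2): 0.57395776 : 0.36728448 : 0.05875776
Convolve the two distributions (both contribute in 2-u steps):
  M: 0.35475959×0.57395776 = 0.203617
  M+2: 0.35475959×0.36728448 + 0.43913094×0.57395776 = 0.382340
  M+4: 0.35475959×0.05875776 + 0.43913094×0.36728448 + 0.18118936×0.57395776 = 0.286126
  M+6: 0.43913094×0.05875776 + 0.18118936×0.36728448 + 0.02492012×0.57395776 = 0.106653
  M+8: 0.18118936×0.05875776 + 0.02492012×0.36728448 = 0.019799
  M+10: 0.02492012×0.05875776 = 0.001464
Scale to base peak (0.382340) = 100: 53.26 : 100.00 : 74.84 : 27.89 : 5.18 : 0.38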